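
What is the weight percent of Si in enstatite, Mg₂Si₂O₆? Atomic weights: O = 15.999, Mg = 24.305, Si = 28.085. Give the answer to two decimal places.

Formula mass = 2*24.305 + 2*28.085 + 6*15.999 = 200.774 g/mol, of which 56.170 g is Si.
So Si makes up 56.170/200.774 = 0.2798 of the mass, i.e. 27.98%.

27.98 wt%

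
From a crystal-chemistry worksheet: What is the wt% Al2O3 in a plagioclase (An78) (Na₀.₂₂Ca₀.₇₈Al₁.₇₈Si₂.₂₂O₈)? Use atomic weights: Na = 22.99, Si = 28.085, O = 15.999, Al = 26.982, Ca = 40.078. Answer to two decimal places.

Formula mass = 274.687 g/mol.
1.78 Al → 0.8900 mol Al2O3 per formula unit; M(Al2O3) = 101.961, so Al2O3 mass = 90.745 g.
90.745/274.687 × 100 = 33.04 wt%.

33.04 wt%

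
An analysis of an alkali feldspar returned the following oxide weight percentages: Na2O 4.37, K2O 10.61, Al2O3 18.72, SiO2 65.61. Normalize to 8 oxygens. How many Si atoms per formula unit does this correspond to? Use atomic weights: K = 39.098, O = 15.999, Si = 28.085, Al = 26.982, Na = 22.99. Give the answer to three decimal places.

Na2O (M=61.979): mol = 0.07051; Na = 0.14102, O = 0.07051.
K2O (M=94.195): mol = 0.11264; K = 0.22528, O = 0.11264.
Al2O3 (M=101.961): mol = 0.18360; Al = 0.36720, O = 0.55080.
SiO2 (M=60.083): mol = 1.09199; Si = 1.09199, O = 2.18398.
ΣO = 2.91793; factor = 8/ΣO = 2.74167.
Si apfu = 1.09199 × 2.74167 = 2.994.

2.994 Si apfu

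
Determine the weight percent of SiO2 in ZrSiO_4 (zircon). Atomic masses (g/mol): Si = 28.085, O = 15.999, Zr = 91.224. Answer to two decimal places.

32.78 wt%

Molar mass of ZrSiO_4 = 1×91.224 + 1×28.085 + 4×15.999 = 183.305 g/mol.
Each formula unit contains 1 Si, equivalent to 1/1 = 1.0000 mol SiO2.
M(SiO2) = 1×28.085 + 2×15.999 = 60.083 g/mol.
Mass of SiO2 per formula unit = 1.0000 × 60.083 = 60.083 g.
SiO2 wt% = 60.083 / 183.305 × 100 = 32.78%.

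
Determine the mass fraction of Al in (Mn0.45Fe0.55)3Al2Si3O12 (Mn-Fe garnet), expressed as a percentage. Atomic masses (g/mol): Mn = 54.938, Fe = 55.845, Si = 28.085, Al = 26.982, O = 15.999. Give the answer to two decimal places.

M((Mn0.45Fe0.55)3Al2Si3O12) = 496.518 g/mol.
Al contributes 2 × 26.982 = 53.964 g per mole.
53.964/496.518 = 0.1087 → 10.87%.

10.87 mass %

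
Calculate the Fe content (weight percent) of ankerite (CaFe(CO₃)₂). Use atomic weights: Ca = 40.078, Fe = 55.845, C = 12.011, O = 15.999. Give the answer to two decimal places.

M(CaFe(CO₃)₂) = 215.939 g/mol.
Fe contributes 1 × 55.845 = 55.845 g per mole.
55.845/215.939 = 0.2586 → 25.86%.

25.86 weight percent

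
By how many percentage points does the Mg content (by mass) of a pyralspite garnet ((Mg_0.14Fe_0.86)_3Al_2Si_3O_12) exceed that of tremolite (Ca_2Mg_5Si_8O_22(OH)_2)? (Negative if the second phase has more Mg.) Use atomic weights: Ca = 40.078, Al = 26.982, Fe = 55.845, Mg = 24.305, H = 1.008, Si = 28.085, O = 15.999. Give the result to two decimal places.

First mineral: 10.208 g Mg in 484.495 g formula = 2.11 wt% Mg.
Second mineral: 121.525 g Mg in 812.353 g formula = 14.96 wt% Mg.
2.11% − 14.96% gives a difference of -12.85 percentage points.

-12.85 percentage points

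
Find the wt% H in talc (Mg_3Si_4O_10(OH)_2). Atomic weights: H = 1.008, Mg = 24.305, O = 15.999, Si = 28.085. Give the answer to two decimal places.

M(Mg_3Si_4O_10(OH)_2) = 379.259 g/mol.
H contributes 2 × 1.008 = 2.016 g per mole.
2.016/379.259 = 0.0053 → 0.53%.

0.53 weight percent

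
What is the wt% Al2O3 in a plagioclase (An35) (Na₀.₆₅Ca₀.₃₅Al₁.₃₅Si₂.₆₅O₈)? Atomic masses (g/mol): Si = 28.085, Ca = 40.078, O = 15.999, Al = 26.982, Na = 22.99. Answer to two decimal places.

M(Na₀.₆₅Ca₀.₃₅Al₁.₃₅Si₂.₆₅O₈) = 267.814 g/mol; M(Al2O3) = 101.961 g/mol.
Moles Al2O3 per formula unit = 1.35 Al ÷ 2 = 0.6750.
Al2O3 fraction = (0.6750 × 101.961) / 267.814 = 68.824/267.814 = 0.2570.

25.70 wt%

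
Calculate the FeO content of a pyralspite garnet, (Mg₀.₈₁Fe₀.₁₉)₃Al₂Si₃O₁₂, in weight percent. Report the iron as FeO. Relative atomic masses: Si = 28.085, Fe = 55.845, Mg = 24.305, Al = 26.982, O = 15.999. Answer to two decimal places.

Molar mass of (Mg₀.₈₁Fe₀.₁₉)₃Al₂Si₃O₁₂ = 2.43×24.305 + 0.57×55.845 + 2×26.982 + 3×28.085 + 12×15.999 = 421.100 g/mol.
Each formula unit contains 0.57 Fe, equivalent to 0.57/1 = 0.5700 mol FeO.
M(FeO) = 1×55.845 + 1×15.999 = 71.844 g/mol.
Mass of FeO per formula unit = 0.5700 × 71.844 = 40.951 g.
FeO wt% = 40.951 / 421.100 × 100 = 9.72%.

9.72 wt%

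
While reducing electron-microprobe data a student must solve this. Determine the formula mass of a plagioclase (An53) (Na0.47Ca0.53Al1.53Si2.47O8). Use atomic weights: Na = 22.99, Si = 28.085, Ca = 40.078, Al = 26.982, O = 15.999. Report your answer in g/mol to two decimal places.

The formula mass is the sum 0.47*22.99 + 0.53*40.078 + 1.53*26.982 + 2.47*28.085 + 8*15.999.

270.69 g/mol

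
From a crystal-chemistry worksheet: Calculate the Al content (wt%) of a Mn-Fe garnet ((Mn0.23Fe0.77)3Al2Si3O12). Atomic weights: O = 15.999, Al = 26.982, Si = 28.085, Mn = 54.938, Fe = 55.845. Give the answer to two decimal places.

10.86 wt%

Formula mass = 0.69×54.938 + 2.31×55.845 + 2×26.982 + 3×28.085 + 12×15.999 = 497.116 g/mol, of which 53.964 g is Al.
So Al makes up 53.964/497.116 = 0.1086 of the mass, i.e. 10.86%.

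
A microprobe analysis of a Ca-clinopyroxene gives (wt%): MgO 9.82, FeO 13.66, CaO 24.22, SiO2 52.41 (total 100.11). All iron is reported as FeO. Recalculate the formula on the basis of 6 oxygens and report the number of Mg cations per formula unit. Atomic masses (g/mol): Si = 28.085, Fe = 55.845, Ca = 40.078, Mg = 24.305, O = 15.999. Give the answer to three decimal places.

MgO (M=40.304): mol = 0.24365; Mg = 0.24365, O = 0.24365.
FeO (M=71.844): mol = 0.19013; Fe = 0.19013, O = 0.19013.
CaO (M=56.077): mol = 0.43191; Ca = 0.43191, O = 0.43191.
SiO2 (M=60.083): mol = 0.87229; Si = 0.87229, O = 1.74458.
ΣO = 2.61027; factor = 6/ΣO = 2.29861.
Mg apfu = 0.24365 × 2.29861 = 0.560.

0.560 Mg apfu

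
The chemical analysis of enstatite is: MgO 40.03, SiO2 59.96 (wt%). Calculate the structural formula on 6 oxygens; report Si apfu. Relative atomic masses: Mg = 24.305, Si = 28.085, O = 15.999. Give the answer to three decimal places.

2.003 Si apfu

MgO (M=40.304): mol = 0.99320; Mg = 0.99320, O = 0.99320.
SiO2 (M=60.083): mol = 0.99795; Si = 0.99795, O = 1.99590.
ΣO = 2.98910; factor = 6/ΣO = 2.00729.
Si apfu = 0.99795 × 2.00729 = 2.003.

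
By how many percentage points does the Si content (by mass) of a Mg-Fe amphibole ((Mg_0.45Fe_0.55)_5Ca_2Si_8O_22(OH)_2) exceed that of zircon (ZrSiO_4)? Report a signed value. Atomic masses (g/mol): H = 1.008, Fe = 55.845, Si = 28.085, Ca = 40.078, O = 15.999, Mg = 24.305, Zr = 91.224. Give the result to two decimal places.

9.67 percentage points

Si in (Mg_0.45Fe_0.55)_5Ca_2Si_8O_22(OH)_2: molar mass 899.088 g/mol; 8×28.085 = 224.680 g → 24.99 wt%.
Si in ZrSiO_4: molar mass 183.305 g/mol; 1×28.085 = 28.085 g → 15.32 wt%.
Difference = 24.99 − 15.32 = 9.67 percentage points.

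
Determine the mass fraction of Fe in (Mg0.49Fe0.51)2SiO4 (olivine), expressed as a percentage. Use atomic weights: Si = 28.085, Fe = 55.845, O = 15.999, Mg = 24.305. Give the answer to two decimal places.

32.95 weight percent

Molar mass of (Mg0.49Fe0.51)2SiO4: 0.98*24.305 + 1.02*55.845 + 1*28.085 + 4*15.999 = 172.862 g/mol.
Mass of Fe per formula unit: 1.02 × 55.845 = 56.962 g.
Weight fraction Fe = 56.962 / 172.862 = 0.3295.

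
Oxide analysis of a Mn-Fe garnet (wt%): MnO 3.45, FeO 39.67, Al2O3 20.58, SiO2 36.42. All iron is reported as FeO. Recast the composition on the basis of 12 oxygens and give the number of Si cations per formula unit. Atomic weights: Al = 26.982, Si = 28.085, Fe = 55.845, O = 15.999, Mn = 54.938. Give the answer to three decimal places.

MnO (M=70.937): mol = 0.04863; Mn = 0.04863, O = 0.04863.
FeO (M=71.844): mol = 0.55217; Fe = 0.55217, O = 0.55217.
Al2O3 (M=101.961): mol = 0.20184; Al = 0.40368, O = 0.60552.
SiO2 (M=60.083): mol = 0.60616; Si = 0.60616, O = 1.21232.
ΣO = 2.41864; factor = 12/ΣO = 4.96147.
Si apfu = 0.60616 × 4.96147 = 3.007.

3.007 Si apfu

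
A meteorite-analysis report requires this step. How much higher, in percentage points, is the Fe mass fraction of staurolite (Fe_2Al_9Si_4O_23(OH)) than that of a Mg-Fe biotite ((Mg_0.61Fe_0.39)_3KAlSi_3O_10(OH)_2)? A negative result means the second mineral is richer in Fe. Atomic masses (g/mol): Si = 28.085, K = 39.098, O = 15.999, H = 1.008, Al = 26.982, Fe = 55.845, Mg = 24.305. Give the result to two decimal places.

-1.28 percentage points

First mineral: 111.690 g Fe in 851.852 g formula = 13.11 wt% Fe.
Second mineral: 65.339 g Fe in 454.156 g formula = 14.39 wt% Fe.
13.11% − 14.39% gives a difference of -1.28 percentage points.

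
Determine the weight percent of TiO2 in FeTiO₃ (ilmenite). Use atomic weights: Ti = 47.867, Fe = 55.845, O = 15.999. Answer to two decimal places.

M(FeTiO₃) = 151.709 g/mol; M(TiO2) = 79.865 g/mol.
Moles TiO2 per formula unit = 1 Ti ÷ 1 = 1.0000.
TiO2 fraction = (1.0000 × 79.865) / 151.709 = 79.865/151.709 = 0.5264.

52.64 wt%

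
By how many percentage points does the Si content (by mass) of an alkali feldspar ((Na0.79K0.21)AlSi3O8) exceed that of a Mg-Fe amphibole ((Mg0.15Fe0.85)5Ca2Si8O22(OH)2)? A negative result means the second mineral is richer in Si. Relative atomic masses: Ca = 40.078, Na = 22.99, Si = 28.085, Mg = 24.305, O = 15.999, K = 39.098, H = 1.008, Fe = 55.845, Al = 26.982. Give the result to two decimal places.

Si in (Na0.79K0.21)AlSi3O8: molar mass 265.602 g/mol; 3×28.085 = 84.255 g → 31.72 wt%.
Si in (Mg0.15Fe0.85)5Ca2Si8O22(OH)2: molar mass 946.398 g/mol; 8×28.085 = 224.680 g → 23.74 wt%.
Difference = 31.72 − 23.74 = 7.98 percentage points.

7.98 percentage points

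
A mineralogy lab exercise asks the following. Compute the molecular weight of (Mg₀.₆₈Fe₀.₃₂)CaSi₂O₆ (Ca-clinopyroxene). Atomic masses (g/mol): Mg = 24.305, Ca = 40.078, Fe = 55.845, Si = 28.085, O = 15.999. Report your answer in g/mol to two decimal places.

The formula mass is the sum 0.68·24.305 + 0.32·55.845 + 1·40.078 + 2·28.085 + 6·15.999.

226.64 g/mol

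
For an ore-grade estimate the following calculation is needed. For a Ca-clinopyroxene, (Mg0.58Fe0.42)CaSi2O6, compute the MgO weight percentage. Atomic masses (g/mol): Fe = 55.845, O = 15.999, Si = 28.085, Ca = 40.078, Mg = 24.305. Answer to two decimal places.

Molar mass of (Mg0.58Fe0.42)CaSi2O6 = 0.58*24.305 + 0.42*55.845 + 1*40.078 + 2*28.085 + 6*15.999 = 229.794 g/mol.
Each formula unit contains 0.58 Mg, equivalent to 0.58/1 = 0.5800 mol MgO.
M(MgO) = 1×24.305 + 1×15.999 = 40.304 g/mol.
Mass of MgO per formula unit = 0.5800 × 40.304 = 23.376 g.
MgO wt% = 23.376 / 229.794 × 100 = 10.17%.

10.17 wt%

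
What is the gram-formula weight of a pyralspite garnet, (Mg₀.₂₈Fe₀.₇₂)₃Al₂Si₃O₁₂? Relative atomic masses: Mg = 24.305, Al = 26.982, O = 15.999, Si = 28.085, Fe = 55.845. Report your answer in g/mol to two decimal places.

471.25 g/mol

Mg: 0.84 × 24.305 = 20.4162
Fe: 2.16 × 55.845 = 120.6252
Al: 2 × 26.982 = 53.9640
Si: 3 × 28.085 = 84.2550
O: 12 × 15.999 = 191.9880
Summing the contributions gives the formula mass.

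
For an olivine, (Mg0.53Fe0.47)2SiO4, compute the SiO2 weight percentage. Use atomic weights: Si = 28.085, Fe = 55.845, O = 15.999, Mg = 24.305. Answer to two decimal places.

35.27 wt%

Molar mass of (Mg0.53Fe0.47)2SiO4 = 1.06·24.305 + 0.94·55.845 + 1·28.085 + 4·15.999 = 170.339 g/mol.
Each formula unit contains 1 Si, equivalent to 1/1 = 1.0000 mol SiO2.
M(SiO2) = 1×28.085 + 2×15.999 = 60.083 g/mol.
Mass of SiO2 per formula unit = 1.0000 × 60.083 = 60.083 g.
SiO2 wt% = 60.083 / 170.339 × 100 = 35.27%.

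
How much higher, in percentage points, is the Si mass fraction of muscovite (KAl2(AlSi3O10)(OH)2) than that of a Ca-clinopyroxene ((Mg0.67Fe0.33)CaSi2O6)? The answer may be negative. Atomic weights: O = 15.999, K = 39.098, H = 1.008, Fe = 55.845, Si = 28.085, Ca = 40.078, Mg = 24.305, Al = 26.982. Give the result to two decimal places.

M(KAl2(AlSi3O10)(OH)2) = 398.303 g/mol, so wt% Si = 84.255/398.303 × 100 = 21.15%.
M((Mg0.67Fe0.33)CaSi2O6) = 226.955 g/mol, so wt% Si = 56.170/226.955 × 100 = 24.75%.
21.15 − 24.75 = -3.60 pp.

-3.60 percentage points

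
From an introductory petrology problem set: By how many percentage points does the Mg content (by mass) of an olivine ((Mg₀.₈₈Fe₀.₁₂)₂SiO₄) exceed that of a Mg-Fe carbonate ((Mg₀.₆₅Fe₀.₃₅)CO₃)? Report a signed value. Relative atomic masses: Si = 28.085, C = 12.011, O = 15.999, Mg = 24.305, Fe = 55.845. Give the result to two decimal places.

Mg in (Mg₀.₈₈Fe₀.₁₂)₂SiO₄: molar mass 148.261 g/mol; 1.76×24.305 = 42.777 g → 28.85 wt%.
Mg in (Mg₀.₆₅Fe₀.₃₅)CO₃: molar mass 95.352 g/mol; 0.65×24.305 = 15.798 g → 16.57 wt%.
Difference = 28.85 − 16.57 = 12.28 percentage points.

12.28 percentage points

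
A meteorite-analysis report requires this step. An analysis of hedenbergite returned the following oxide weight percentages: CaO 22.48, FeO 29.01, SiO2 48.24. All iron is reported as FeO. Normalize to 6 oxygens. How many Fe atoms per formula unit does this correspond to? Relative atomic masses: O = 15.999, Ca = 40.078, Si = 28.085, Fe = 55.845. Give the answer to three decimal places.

CaO (M=56.077): mol = 0.40088; Ca = 0.40088, O = 0.40088.
FeO (M=71.844): mol = 0.40379; Fe = 0.40379, O = 0.40379.
SiO2 (M=60.083): mol = 0.80289; Si = 0.80289, O = 1.60578.
ΣO = 2.41045; factor = 6/ΣO = 2.48916.
Fe apfu = 0.40379 × 2.48916 = 1.005.

1.005 Fe apfu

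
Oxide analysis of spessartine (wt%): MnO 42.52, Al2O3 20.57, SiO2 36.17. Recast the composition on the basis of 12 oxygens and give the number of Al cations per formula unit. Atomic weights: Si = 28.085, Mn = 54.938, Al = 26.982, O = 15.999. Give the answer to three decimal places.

2.010 Al apfu

MnO: 42.52/70.937 = 0.59941 mol → 0.59941 mol Mn, 0.59941 mol O.
Al2O3: 20.57/101.961 = 0.20174 mol → 0.40348 mol Al, 0.60522 mol O.
SiO2: 36.17/60.083 = 0.60200 mol → 0.60200 mol Si, 1.20400 mol O.
Total oxygen = 2.40863 mol. Normalization factor = 12/2.40863 = 4.98209.
Al per 12 O = 0.40348 × 4.98209 = 2.010.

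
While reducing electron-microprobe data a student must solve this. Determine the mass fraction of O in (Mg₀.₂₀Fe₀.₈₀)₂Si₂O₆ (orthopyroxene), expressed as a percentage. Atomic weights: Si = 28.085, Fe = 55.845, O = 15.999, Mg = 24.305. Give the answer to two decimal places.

M((Mg₀.₂₀Fe₀.₈₀)₂Si₂O₆) = 251.238 g/mol.
O contributes 6 × 15.999 = 95.994 g per mole.
95.994/251.238 = 0.3821 → 38.21%.

38.21 mass %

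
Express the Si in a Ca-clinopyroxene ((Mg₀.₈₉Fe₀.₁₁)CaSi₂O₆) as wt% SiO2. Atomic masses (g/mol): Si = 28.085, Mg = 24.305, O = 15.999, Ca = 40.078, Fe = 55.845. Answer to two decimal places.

Molar mass of (Mg₀.₈₉Fe₀.₁₁)CaSi₂O₆ = 0.89·24.305 + 0.11·55.845 + 1·40.078 + 2·28.085 + 6·15.999 = 220.016 g/mol.
Each formula unit contains 2 Si, equivalent to 2/1 = 2.0000 mol SiO2.
M(SiO2) = 1×28.085 + 2×15.999 = 60.083 g/mol.
Mass of SiO2 per formula unit = 2.0000 × 60.083 = 120.166 g.
SiO2 wt% = 120.166 / 220.016 × 100 = 54.62%.

54.62 wt%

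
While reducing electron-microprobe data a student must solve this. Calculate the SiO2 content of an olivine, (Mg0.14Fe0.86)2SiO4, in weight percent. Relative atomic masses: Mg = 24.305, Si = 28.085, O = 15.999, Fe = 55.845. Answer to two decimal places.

30.82 wt%

M((Mg0.14Fe0.86)2SiO4) = 194.940 g/mol; M(SiO2) = 60.083 g/mol.
Moles SiO2 per formula unit = 1 Si ÷ 1 = 1.0000.
SiO2 fraction = (1.0000 × 60.083) / 194.940 = 60.083/194.940 = 0.3082.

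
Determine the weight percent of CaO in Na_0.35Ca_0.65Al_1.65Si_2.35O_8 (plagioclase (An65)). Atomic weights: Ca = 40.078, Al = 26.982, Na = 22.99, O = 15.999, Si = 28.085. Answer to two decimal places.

13.37 wt%

Formula mass = 272.609 g/mol.
0.65 Ca → 0.6500 mol CaO per formula unit; M(CaO) = 56.077, so CaO mass = 36.450 g.
36.450/272.609 × 100 = 13.37 wt%.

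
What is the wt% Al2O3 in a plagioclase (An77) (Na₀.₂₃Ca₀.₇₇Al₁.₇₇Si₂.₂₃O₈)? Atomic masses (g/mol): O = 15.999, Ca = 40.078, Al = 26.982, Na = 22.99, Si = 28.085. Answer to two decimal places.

Molar mass of Na₀.₂₃Ca₀.₇₇Al₁.₇₇Si₂.₂₃O₈ = 0.23·22.99 + 0.77·40.078 + 1.77·26.982 + 2.23·28.085 + 8·15.999 = 274.527 g/mol.
Each formula unit contains 1.77 Al, equivalent to 1.77/2 = 0.8850 mol Al2O3.
M(Al2O3) = 2×26.982 + 3×15.999 = 101.961 g/mol.
Mass of Al2O3 per formula unit = 0.8850 × 101.961 = 90.235 g.
Al2O3 wt% = 90.235 / 274.527 × 100 = 32.87%.

32.87 wt%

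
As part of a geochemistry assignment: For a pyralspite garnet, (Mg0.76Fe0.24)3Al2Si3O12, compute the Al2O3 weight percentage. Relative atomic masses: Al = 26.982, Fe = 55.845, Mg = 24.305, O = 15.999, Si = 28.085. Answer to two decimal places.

23.94 wt%

Formula mass = 425.831 g/mol.
2 Al → 1.0000 mol Al2O3 per formula unit; M(Al2O3) = 101.961, so Al2O3 mass = 101.961 g.
101.961/425.831 × 100 = 23.94 wt%.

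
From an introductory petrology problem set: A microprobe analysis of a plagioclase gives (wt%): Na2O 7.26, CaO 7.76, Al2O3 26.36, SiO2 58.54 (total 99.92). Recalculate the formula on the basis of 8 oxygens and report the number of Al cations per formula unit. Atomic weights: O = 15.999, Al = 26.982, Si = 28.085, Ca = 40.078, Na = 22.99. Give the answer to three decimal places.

1.388 Al apfu

Na2O (M=61.979): mol = 0.11714; Na = 0.23428, O = 0.11714.
CaO (M=56.077): mol = 0.13838; Ca = 0.13838, O = 0.13838.
Al2O3 (M=101.961): mol = 0.25853; Al = 0.51706, O = 0.77559.
SiO2 (M=60.083): mol = 0.97432; Si = 0.97432, O = 1.94864.
ΣO = 2.97975; factor = 8/ΣO = 2.68479.
Al apfu = 0.51706 × 2.68479 = 1.388.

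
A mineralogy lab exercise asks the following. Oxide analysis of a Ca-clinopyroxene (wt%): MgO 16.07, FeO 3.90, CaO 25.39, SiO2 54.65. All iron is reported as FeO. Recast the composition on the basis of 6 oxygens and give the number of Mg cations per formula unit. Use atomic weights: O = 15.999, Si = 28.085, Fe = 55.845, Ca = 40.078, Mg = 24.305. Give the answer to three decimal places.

16.07 wt% MgO ÷ 40.304 g/mol = 0.39872 mol, giving 0.39872 Mg and 0.39872 O.
3.90 wt% FeO ÷ 71.844 g/mol = 0.05428 mol, giving 0.05428 Fe and 0.05428 O.
25.39 wt% CaO ÷ 56.077 g/mol = 0.45277 mol, giving 0.45277 Ca and 0.45277 O.
54.65 wt% SiO2 ÷ 60.083 g/mol = 0.90958 mol, giving 0.90958 Si and 1.81916 O.
Oxygen sums to 2.72493; scaling by 6/2.72493 = 2.20189 puts the formula on 6 O.
Mg: 0.39872 × 2.20189 = 0.878 atoms per formula unit.

0.878 Mg apfu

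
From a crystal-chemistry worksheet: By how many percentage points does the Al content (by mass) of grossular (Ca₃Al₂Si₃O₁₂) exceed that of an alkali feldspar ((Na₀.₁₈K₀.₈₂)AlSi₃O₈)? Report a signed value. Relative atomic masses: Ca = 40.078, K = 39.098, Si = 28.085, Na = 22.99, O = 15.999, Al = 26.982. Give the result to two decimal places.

Al in Ca₃Al₂Si₃O₁₂: molar mass 450.441 g/mol; 2×26.982 = 53.964 g → 11.98 wt%.
Al in (Na₀.₁₈K₀.₈₂)AlSi₃O₈: molar mass 275.428 g/mol; 1×26.982 = 26.982 g → 9.80 wt%.
Difference = 11.98 − 9.80 = 2.18 percentage points.

2.18 percentage points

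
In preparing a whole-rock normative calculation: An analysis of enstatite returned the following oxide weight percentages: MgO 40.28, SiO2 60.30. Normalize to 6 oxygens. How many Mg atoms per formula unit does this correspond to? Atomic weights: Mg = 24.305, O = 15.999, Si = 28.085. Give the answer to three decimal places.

1.994 Mg apfu

40.28 wt% MgO ÷ 40.304 g/mol = 0.99940 mol, giving 0.99940 Mg and 0.99940 O.
60.30 wt% SiO2 ÷ 60.083 g/mol = 1.00361 mol, giving 1.00361 Si and 2.00722 O.
Oxygen sums to 3.00662; scaling by 6/3.00662 = 1.99560 puts the formula on 6 O.
Mg: 0.99940 × 1.99560 = 1.994 atoms per formula unit.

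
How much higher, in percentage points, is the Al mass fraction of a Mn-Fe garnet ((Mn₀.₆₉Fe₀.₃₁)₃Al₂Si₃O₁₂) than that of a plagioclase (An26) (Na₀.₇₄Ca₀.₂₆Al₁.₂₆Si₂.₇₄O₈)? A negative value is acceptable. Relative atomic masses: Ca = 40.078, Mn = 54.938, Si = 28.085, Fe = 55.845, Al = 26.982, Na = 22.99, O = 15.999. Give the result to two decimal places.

First mineral: 53.964 g Al in 495.865 g formula = 10.88 wt% Al.
Second mineral: 33.997 g Al in 266.375 g formula = 12.76 wt% Al.
10.88% − 12.76% gives a difference of -1.88 percentage points.

-1.88 percentage points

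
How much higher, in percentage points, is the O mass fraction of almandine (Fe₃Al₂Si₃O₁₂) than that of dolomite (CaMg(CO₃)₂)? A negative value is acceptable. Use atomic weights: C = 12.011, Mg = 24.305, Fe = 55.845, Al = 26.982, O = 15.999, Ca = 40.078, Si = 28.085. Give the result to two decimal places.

M(Fe₃Al₂Si₃O₁₂) = 497.742 g/mol, so wt% O = 191.988/497.742 × 100 = 38.57%.
M(CaMg(CO₃)₂) = 184.399 g/mol, so wt% O = 95.994/184.399 × 100 = 52.06%.
38.57 − 52.06 = -13.49 pp.

-13.49 percentage points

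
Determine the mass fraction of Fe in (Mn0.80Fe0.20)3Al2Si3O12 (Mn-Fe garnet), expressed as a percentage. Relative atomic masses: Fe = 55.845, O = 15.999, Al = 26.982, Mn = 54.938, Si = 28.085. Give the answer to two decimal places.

Formula mass = 2.40*54.938 + 0.60*55.845 + 2*26.982 + 3*28.085 + 12*15.999 = 495.565 g/mol, of which 33.507 g is Fe.
So Fe makes up 33.507/495.565 = 0.0676 of the mass, i.e. 6.76%.

6.76 weight percent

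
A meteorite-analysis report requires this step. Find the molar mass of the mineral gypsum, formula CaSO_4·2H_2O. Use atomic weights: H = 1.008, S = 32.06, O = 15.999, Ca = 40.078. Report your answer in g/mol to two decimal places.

172.16 g/mol

M = 1(40.078) + 1(32.06) + 6(15.999) + 4(1.008)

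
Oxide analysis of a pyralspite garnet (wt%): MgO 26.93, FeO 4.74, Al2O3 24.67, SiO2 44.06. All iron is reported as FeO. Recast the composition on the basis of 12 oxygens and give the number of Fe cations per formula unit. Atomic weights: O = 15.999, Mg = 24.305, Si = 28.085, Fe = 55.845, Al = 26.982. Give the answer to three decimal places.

MgO (M=40.304): mol = 0.66817; Mg = 0.66817, O = 0.66817.
FeO (M=71.844): mol = 0.06598; Fe = 0.06598, O = 0.06598.
Al2O3 (M=101.961): mol = 0.24196; Al = 0.48392, O = 0.72588.
SiO2 (M=60.083): mol = 0.73332; Si = 0.73332, O = 1.46664.
ΣO = 2.92667; factor = 12/ΣO = 4.10022.
Fe apfu = 0.06598 × 4.10022 = 0.271.

0.271 Fe apfu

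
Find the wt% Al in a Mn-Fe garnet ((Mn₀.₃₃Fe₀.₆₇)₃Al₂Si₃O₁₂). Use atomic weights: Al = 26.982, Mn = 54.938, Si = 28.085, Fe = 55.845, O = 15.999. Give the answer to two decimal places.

M((Mn₀.₃₃Fe₀.₆₇)₃Al₂Si₃O₁₂) = 496.844 g/mol.
Al contributes 2 × 26.982 = 53.964 g per mole.
53.964/496.844 = 0.1086 → 10.86%.

10.86 weight percent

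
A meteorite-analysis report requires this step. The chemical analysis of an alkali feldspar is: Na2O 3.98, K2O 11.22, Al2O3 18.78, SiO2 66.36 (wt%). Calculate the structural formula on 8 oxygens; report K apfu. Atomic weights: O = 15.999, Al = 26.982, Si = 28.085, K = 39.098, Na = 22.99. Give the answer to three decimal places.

0.647 K apfu

3.98 wt% Na2O ÷ 61.979 g/mol = 0.06422 mol, giving 0.12844 Na and 0.06422 O.
11.22 wt% K2O ÷ 94.195 g/mol = 0.11911 mol, giving 0.23822 K and 0.11911 O.
18.78 wt% Al2O3 ÷ 101.961 g/mol = 0.18419 mol, giving 0.36838 Al and 0.55257 O.
66.36 wt% SiO2 ÷ 60.083 g/mol = 1.10447 mol, giving 1.10447 Si and 2.20894 O.
Oxygen sums to 2.94484; scaling by 8/2.94484 = 2.71662 puts the formula on 8 O.
K: 0.23822 × 2.71662 = 0.647 atoms per formula unit.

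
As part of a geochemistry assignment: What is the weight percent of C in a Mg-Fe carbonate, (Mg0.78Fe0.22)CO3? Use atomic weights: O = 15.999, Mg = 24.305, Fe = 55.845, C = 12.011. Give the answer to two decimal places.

13.16 mass %

M((Mg0.78Fe0.22)CO3) = 91.252 g/mol.
C contributes 1 × 12.011 = 12.011 g per mole.
12.011/91.252 = 0.1316 → 13.16%.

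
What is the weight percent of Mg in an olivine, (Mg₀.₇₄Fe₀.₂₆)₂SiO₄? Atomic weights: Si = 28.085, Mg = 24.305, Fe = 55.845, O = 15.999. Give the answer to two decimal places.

M((Mg₀.₇₄Fe₀.₂₆)₂SiO₄) = 157.092 g/mol.
Mg contributes 1.48 × 24.305 = 35.971 g per mole.
35.971/157.092 = 0.2290 → 22.90%.

22.90 weight percent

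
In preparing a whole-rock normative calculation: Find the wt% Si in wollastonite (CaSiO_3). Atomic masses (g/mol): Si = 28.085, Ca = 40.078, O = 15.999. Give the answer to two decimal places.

24.18 wt%

Formula mass = 1*40.078 + 1*28.085 + 3*15.999 = 116.160 g/mol, of which 28.085 g is Si.
So Si makes up 28.085/116.160 = 0.2418 of the mass, i.e. 24.18%.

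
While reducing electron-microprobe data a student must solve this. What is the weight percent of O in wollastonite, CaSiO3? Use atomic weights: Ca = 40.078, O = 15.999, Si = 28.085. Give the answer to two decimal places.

Formula mass = 1*40.078 + 1*28.085 + 3*15.999 = 116.160 g/mol, of which 47.997 g is O.
So O makes up 47.997/116.160 = 0.4132 of the mass, i.e. 41.32%.

41.32 weight percent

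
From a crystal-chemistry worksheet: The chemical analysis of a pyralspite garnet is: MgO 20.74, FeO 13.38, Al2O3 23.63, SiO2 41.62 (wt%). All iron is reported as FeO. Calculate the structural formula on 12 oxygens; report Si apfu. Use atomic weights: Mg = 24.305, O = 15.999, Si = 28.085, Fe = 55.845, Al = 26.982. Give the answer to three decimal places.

MgO (M=40.304): mol = 0.51459; Mg = 0.51459, O = 0.51459.
FeO (M=71.844): mol = 0.18624; Fe = 0.18624, O = 0.18624.
Al2O3 (M=101.961): mol = 0.23176; Al = 0.46352, O = 0.69528.
SiO2 (M=60.083): mol = 0.69271; Si = 0.69271, O = 1.38542.
ΣO = 2.78153; factor = 12/ΣO = 4.31417.
Si apfu = 0.69271 × 4.31417 = 2.988.

2.988 Si apfu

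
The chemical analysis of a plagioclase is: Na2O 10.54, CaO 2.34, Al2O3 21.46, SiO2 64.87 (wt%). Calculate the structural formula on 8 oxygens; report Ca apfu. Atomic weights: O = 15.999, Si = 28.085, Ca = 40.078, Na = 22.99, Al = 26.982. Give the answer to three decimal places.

0.111 Ca apfu

Na2O (M=61.979): mol = 0.17006; Na = 0.34012, O = 0.17006.
CaO (M=56.077): mol = 0.04173; Ca = 0.04173, O = 0.04173.
Al2O3 (M=101.961): mol = 0.21047; Al = 0.42094, O = 0.63141.
SiO2 (M=60.083): mol = 1.07967; Si = 1.07967, O = 2.15934.
ΣO = 3.00254; factor = 8/ΣO = 2.66441.
Ca apfu = 0.04173 × 2.66441 = 0.111.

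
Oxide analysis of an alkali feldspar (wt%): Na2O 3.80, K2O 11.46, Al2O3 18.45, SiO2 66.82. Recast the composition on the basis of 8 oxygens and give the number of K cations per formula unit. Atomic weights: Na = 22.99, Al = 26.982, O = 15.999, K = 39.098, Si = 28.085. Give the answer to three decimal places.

0.660 K apfu

Na2O (M=61.979): mol = 0.06131; Na = 0.12262, O = 0.06131.
K2O (M=94.195): mol = 0.12166; K = 0.24332, O = 0.12166.
Al2O3 (M=101.961): mol = 0.18095; Al = 0.36190, O = 0.54285.
SiO2 (M=60.083): mol = 1.11213; Si = 1.11213, O = 2.22426.
ΣO = 2.95008; factor = 8/ΣO = 2.71179.
K apfu = 0.24332 × 2.71179 = 0.660.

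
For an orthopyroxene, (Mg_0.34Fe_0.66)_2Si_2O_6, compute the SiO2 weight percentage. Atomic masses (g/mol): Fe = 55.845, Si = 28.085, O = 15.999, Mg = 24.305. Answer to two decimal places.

49.57 wt%

M((Mg_0.34Fe_0.66)_2Si_2O_6) = 242.407 g/mol; M(SiO2) = 60.083 g/mol.
Moles SiO2 per formula unit = 2 Si ÷ 1 = 2.0000.
SiO2 fraction = (2.0000 × 60.083) / 242.407 = 120.166/242.407 = 0.4957.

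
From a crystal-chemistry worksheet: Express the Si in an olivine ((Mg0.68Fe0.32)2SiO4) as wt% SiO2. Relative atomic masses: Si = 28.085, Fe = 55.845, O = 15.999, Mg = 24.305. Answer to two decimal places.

37.35 wt%

Molar mass of (Mg0.68Fe0.32)2SiO4 = 1.36·24.305 + 0.64·55.845 + 1·28.085 + 4·15.999 = 160.877 g/mol.
Each formula unit contains 1 Si, equivalent to 1/1 = 1.0000 mol SiO2.
M(SiO2) = 1×28.085 + 2×15.999 = 60.083 g/mol.
Mass of SiO2 per formula unit = 1.0000 × 60.083 = 60.083 g.
SiO2 wt% = 60.083 / 160.877 × 100 = 37.35%.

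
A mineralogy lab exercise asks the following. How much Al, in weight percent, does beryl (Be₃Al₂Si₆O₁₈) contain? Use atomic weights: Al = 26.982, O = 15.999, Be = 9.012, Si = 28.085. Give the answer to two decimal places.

10.04 weight percent

Molar mass of Be₃Al₂Si₆O₁₈: 3*9.012 + 2*26.982 + 6*28.085 + 18*15.999 = 537.492 g/mol.
Mass of Al per formula unit: 2 × 26.982 = 53.964 g.
Weight fraction Al = 53.964 / 537.492 = 0.1004.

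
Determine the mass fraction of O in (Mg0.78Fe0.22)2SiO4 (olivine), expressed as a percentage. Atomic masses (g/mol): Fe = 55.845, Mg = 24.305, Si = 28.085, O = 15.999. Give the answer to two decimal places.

Formula mass = 1.56*24.305 + 0.44*55.845 + 1*28.085 + 4*15.999 = 154.569 g/mol, of which 63.996 g is O.
So O makes up 63.996/154.569 = 0.4140 of the mass, i.e. 41.40%.

41.40 weight percent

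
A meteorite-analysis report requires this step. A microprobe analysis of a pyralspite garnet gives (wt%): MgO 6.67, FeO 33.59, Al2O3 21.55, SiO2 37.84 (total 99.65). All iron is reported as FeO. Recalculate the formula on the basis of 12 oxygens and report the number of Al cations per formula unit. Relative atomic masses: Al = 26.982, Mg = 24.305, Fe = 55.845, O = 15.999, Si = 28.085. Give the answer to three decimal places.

MgO: 6.67/40.304 = 0.16549 mol → 0.16549 mol Mg, 0.16549 mol O.
FeO: 33.59/71.844 = 0.46754 mol → 0.46754 mol Fe, 0.46754 mol O.
Al2O3: 21.55/101.961 = 0.21136 mol → 0.42272 mol Al, 0.63408 mol O.
SiO2: 37.84/60.083 = 0.62980 mol → 0.62980 mol Si, 1.25960 mol O.
Total oxygen = 2.52671 mol. Normalization factor = 12/2.52671 = 4.74926.
Al per 12 O = 0.42272 × 4.74926 = 2.008.

2.008 Al apfu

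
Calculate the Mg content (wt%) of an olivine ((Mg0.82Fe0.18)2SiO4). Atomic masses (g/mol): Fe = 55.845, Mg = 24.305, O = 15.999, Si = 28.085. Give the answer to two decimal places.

26.22 wt%

M((Mg0.82Fe0.18)2SiO4) = 152.045 g/mol.
Mg contributes 1.64 × 24.305 = 39.860 g per mole.
39.860/152.045 = 0.2622 → 26.22%.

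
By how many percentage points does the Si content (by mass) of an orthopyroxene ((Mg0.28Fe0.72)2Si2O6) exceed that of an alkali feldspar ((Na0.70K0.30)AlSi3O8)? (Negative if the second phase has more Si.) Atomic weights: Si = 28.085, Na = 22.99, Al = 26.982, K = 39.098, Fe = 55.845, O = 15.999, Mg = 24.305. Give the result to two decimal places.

-8.73 percentage points

Si in (Mg0.28Fe0.72)2Si2O6: molar mass 246.192 g/mol; 2×28.085 = 56.170 g → 22.82 wt%.
Si in (Na0.70K0.30)AlSi3O8: molar mass 267.051 g/mol; 3×28.085 = 84.255 g → 31.55 wt%.
Difference = 22.82 − 31.55 = -8.73 percentage points.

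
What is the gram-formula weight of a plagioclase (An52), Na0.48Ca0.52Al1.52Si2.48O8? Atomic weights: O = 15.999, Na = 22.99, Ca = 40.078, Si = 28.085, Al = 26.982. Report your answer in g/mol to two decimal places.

270.53 g/mol

M = 0.48(22.99) + 0.52(40.078) + 1.52(26.982) + 2.48(28.085) + 8(15.999)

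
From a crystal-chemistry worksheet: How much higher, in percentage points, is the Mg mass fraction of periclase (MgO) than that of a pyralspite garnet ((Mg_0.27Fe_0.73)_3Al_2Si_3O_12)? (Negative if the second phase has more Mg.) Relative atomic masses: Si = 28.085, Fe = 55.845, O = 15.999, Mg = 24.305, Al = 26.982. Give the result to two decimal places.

Mg in MgO: molar mass 40.304 g/mol; 1×24.305 = 24.305 g → 60.30 wt%.
Mg in (Mg_0.27Fe_0.73)_3Al_2Si_3O_12: molar mass 472.195 g/mol; 0.81×24.305 = 19.687 g → 4.17 wt%.
Difference = 60.30 − 4.17 = 56.13 percentage points.

56.13 percentage points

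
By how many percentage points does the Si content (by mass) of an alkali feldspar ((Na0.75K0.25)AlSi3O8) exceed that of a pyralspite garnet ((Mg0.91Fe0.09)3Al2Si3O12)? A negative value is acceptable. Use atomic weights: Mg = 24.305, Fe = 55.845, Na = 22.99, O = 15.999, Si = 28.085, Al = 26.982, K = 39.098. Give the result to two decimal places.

M((Na0.75K0.25)AlSi3O8) = 266.246 g/mol, so wt% Si = 84.255/266.246 × 100 = 31.65%.
M((Mg0.91Fe0.09)3Al2Si3O12) = 411.638 g/mol, so wt% Si = 84.255/411.638 × 100 = 20.47%.
31.65 − 20.47 = 11.18 pp.

11.18 percentage points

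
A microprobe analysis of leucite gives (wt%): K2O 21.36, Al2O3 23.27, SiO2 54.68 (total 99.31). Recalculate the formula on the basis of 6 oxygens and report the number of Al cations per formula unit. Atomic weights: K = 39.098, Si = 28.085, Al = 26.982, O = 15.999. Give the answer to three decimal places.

K2O: 21.36/94.195 = 0.22676 mol → 0.45352 mol K, 0.22676 mol O.
Al2O3: 23.27/101.961 = 0.22822 mol → 0.45644 mol Al, 0.68466 mol O.
SiO2: 54.68/60.083 = 0.91007 mol → 0.91007 mol Si, 1.82014 mol O.
Total oxygen = 2.73156 mol. Normalization factor = 6/2.73156 = 2.19655.
Al per 6 O = 0.45644 × 2.19655 = 1.003.

1.003 Al apfu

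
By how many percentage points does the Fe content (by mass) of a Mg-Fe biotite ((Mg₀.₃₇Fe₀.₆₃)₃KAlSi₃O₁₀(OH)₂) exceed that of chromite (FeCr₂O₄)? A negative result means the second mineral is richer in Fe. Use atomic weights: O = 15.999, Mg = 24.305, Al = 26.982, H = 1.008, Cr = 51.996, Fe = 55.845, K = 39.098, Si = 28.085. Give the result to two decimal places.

-2.82 percentage points

Fe in (Mg₀.₃₇Fe₀.₆₃)₃KAlSi₃O₁₀(OH)₂: molar mass 476.865 g/mol; 1.89×55.845 = 105.547 g → 22.13 wt%.
Fe in FeCr₂O₄: molar mass 223.833 g/mol; 1×55.845 = 55.845 g → 24.95 wt%.
Difference = 22.13 − 24.95 = -2.82 percentage points.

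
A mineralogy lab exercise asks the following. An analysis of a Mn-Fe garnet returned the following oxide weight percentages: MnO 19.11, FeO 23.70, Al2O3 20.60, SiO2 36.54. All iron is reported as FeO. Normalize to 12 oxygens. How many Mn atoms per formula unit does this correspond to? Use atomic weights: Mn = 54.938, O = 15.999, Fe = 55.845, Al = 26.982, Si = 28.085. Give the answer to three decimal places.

19.11 wt% MnO ÷ 70.937 g/mol = 0.26939 mol, giving 0.26939 Mn and 0.26939 O.
23.70 wt% FeO ÷ 71.844 g/mol = 0.32988 mol, giving 0.32988 Fe and 0.32988 O.
20.60 wt% Al2O3 ÷ 101.961 g/mol = 0.20204 mol, giving 0.40408 Al and 0.60612 O.
36.54 wt% SiO2 ÷ 60.083 g/mol = 0.60816 mol, giving 0.60816 Si and 1.21632 O.
Oxygen sums to 2.42171; scaling by 12/2.42171 = 4.95518 puts the formula on 12 O.
Mn: 0.26939 × 4.95518 = 1.335 atoms per formula unit.

1.335 Mn apfu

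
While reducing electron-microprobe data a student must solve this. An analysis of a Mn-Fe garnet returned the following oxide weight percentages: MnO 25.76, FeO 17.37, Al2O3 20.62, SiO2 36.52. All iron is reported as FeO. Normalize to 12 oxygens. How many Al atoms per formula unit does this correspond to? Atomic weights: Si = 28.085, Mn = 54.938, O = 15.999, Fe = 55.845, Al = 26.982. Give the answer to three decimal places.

MnO: 25.76/70.937 = 0.36314 mol → 0.36314 mol Mn, 0.36314 mol O.
FeO: 17.37/71.844 = 0.24177 mol → 0.24177 mol Fe, 0.24177 mol O.
Al2O3: 20.62/101.961 = 0.20223 mol → 0.40446 mol Al, 0.60669 mol O.
SiO2: 36.52/60.083 = 0.60783 mol → 0.60783 mol Si, 1.21566 mol O.
Total oxygen = 2.42726 mol. Normalization factor = 12/2.42726 = 4.94385.
Al per 12 O = 0.40446 × 4.94385 = 2.000.

2.000 Al apfu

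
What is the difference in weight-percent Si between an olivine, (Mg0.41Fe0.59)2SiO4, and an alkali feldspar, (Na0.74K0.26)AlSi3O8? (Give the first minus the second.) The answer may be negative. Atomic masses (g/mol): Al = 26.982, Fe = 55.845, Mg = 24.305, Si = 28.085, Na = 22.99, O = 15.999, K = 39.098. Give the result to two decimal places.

Si in (Mg0.41Fe0.59)2SiO4: molar mass 177.908 g/mol; 1×28.085 = 28.085 g → 15.79 wt%.
Si in (Na0.74K0.26)AlSi3O8: molar mass 266.407 g/mol; 3×28.085 = 84.255 g → 31.63 wt%.
Difference = 15.79 − 31.63 = -15.84 percentage points.

-15.84 percentage points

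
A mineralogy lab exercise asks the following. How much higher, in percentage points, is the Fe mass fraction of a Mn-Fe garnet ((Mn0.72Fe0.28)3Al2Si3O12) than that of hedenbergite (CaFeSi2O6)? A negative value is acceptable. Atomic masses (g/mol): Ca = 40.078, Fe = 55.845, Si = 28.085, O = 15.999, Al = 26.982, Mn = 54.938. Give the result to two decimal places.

M((Mn0.72Fe0.28)3Al2Si3O12) = 495.783 g/mol, so wt% Fe = 46.910/495.783 × 100 = 9.46%.
M(CaFeSi2O6) = 248.087 g/mol, so wt% Fe = 55.845/248.087 × 100 = 22.51%.
9.46 − 22.51 = -13.05 pp.

-13.05 percentage points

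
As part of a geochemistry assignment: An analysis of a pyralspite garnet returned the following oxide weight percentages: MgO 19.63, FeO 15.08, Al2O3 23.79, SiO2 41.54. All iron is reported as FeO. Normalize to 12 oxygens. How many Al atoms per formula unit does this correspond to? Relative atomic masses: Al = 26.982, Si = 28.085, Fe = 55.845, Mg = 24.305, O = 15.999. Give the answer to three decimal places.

MgO: 19.63/40.304 = 0.48705 mol → 0.48705 mol Mg, 0.48705 mol O.
FeO: 15.08/71.844 = 0.20990 mol → 0.20990 mol Fe, 0.20990 mol O.
Al2O3: 23.79/101.961 = 0.23332 mol → 0.46664 mol Al, 0.69996 mol O.
SiO2: 41.54/60.083 = 0.69138 mol → 0.69138 mol Si, 1.38276 mol O.
Total oxygen = 2.77967 mol. Normalization factor = 12/2.77967 = 4.31706.
Al per 12 O = 0.46664 × 4.31706 = 2.015.

2.015 Al apfu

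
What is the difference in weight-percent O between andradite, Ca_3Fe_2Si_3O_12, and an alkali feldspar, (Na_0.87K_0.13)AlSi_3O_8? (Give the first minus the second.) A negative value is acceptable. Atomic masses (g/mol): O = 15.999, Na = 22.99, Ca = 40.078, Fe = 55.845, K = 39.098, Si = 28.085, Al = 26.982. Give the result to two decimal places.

M(Ca_3Fe_2Si_3O_12) = 508.167 g/mol, so wt% O = 191.988/508.167 × 100 = 37.78%.
M((Na_0.87K_0.13)AlSi_3O_8) = 264.313 g/mol, so wt% O = 127.992/264.313 × 100 = 48.42%.
37.78 − 48.42 = -10.64 pp.

-10.64 percentage points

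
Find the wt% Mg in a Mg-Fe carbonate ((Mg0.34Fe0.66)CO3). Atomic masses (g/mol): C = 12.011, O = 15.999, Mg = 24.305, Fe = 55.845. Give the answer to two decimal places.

Formula mass = 0.34*24.305 + 0.66*55.845 + 1*12.011 + 3*15.999 = 105.129 g/mol, of which 8.264 g is Mg.
So Mg makes up 8.264/105.129 = 0.0786 of the mass, i.e. 7.86%.

7.86 mass %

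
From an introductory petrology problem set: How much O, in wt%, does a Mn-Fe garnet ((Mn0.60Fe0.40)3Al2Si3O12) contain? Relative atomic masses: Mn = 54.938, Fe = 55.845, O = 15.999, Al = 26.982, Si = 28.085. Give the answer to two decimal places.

Formula mass = 1.80·54.938 + 1.20·55.845 + 2·26.982 + 3·28.085 + 12·15.999 = 496.109 g/mol, of which 191.988 g is O.
So O makes up 191.988/496.109 = 0.3870 of the mass, i.e. 38.70%.

38.70 wt%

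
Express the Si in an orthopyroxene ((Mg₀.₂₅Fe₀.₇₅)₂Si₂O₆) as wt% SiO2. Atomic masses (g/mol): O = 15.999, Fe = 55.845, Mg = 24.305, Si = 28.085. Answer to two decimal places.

48.44 wt%

M((Mg₀.₂₅Fe₀.₇₅)₂Si₂O₆) = 248.084 g/mol; M(SiO2) = 60.083 g/mol.
Moles SiO2 per formula unit = 2 Si ÷ 1 = 2.0000.
SiO2 fraction = (2.0000 × 60.083) / 248.084 = 120.166/248.084 = 0.4844.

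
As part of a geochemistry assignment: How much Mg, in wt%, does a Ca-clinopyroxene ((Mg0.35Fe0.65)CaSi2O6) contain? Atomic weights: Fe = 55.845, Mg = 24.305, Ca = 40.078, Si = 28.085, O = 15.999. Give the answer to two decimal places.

3.59 wt%

Molar mass of (Mg0.35Fe0.65)CaSi2O6: 0.35·24.305 + 0.65·55.845 + 1·40.078 + 2·28.085 + 6·15.999 = 237.048 g/mol.
Mass of Mg per formula unit: 0.35 × 24.305 = 8.507 g.
Weight fraction Mg = 8.507 / 237.048 = 0.0359.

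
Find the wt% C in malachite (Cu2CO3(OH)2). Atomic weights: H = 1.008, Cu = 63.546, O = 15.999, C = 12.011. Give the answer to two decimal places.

Molar mass of Cu2CO3(OH)2: 2*63.546 + 1*12.011 + 5*15.999 + 2*1.008 = 221.114 g/mol.
Mass of C per formula unit: 1 × 12.011 = 12.011 g.
Weight fraction C = 12.011 / 221.114 = 0.0543.

5.43 weight percent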